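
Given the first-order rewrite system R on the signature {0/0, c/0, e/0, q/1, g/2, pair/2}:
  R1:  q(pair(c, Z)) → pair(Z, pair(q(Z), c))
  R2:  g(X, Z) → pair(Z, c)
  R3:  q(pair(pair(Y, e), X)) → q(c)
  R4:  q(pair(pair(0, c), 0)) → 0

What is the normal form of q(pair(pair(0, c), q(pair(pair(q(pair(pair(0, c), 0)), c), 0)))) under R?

1. q(pair(pair(0, c), q(pair(pair(q(pair(pair(0, c), 0)), c), 0))))  →  q(pair(pair(0, c), q(pair(pair(0, c), 0))))   [R4 at 1.2.1.1.1]
2. q(pair(pair(0, c), q(pair(pair(0, c), 0))))  →  q(pair(pair(0, c), 0))   [R4 at 1.2]
3. q(pair(pair(0, c), 0))  →  0   [R4 at ε]

0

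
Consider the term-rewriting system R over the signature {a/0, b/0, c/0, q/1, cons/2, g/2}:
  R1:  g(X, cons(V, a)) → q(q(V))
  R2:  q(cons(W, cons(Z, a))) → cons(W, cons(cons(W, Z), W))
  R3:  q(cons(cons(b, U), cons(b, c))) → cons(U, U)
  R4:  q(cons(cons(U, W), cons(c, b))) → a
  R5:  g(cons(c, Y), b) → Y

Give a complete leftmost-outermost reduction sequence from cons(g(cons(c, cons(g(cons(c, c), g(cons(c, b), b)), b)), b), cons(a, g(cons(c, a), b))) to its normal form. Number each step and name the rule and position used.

1. cons(g(cons(c, cons(g(cons(c, c), g(cons(c, b), b)), b)), b), cons(a, g(cons(c, a), b)))  →  cons(cons(g(cons(c, c), g(cons(c, b), b)), b), cons(a, g(cons(c, a), b)))   [R5 at 1]
2. cons(cons(g(cons(c, c), g(cons(c, b), b)), b), cons(a, g(cons(c, a), b)))  →  cons(cons(g(cons(c, c), b), b), cons(a, g(cons(c, a), b)))   [R5 at 1.1.2]
3. cons(cons(g(cons(c, c), b), b), cons(a, g(cons(c, a), b)))  →  cons(cons(c, b), cons(a, g(cons(c, a), b)))   [R5 at 1.1]
4. cons(cons(c, b), cons(a, g(cons(c, a), b)))  →  cons(cons(c, b), cons(a, a))   [R5 at 2.2]

cons(cons(c, b), cons(a, a))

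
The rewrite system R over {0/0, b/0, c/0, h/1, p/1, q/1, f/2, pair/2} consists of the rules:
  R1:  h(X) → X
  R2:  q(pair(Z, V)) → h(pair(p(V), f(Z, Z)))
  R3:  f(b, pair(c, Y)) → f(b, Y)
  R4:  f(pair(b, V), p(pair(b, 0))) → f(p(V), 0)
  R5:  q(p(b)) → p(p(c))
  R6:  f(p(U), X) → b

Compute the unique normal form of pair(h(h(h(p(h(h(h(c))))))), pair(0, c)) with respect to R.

1. pair(h(h(h(p(h(h(h(c))))))), pair(0, c))  →  pair(h(h(p(h(h(h(c)))))), pair(0, c))   [R1 at 1]
2. pair(h(h(p(h(h(h(c)))))), pair(0, c))  →  pair(h(p(h(h(h(c))))), pair(0, c))   [R1 at 1]
3. pair(h(p(h(h(h(c))))), pair(0, c))  →  pair(p(h(h(h(c)))), pair(0, c))   [R1 at 1]
4. pair(p(h(h(h(c)))), pair(0, c))  →  pair(p(h(h(c))), pair(0, c))   [R1 at 1.1]
5. pair(p(h(h(c))), pair(0, c))  →  pair(p(h(c)), pair(0, c))   [R1 at 1.1]
6. pair(p(h(c)), pair(0, c))  →  pair(p(c), pair(0, c))   [R1 at 1.1]

pair(p(c), pair(0, c))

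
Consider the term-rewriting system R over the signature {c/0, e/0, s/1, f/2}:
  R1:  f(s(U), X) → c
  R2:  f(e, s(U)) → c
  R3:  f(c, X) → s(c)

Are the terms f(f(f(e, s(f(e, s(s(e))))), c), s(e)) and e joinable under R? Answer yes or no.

Reduce t₁ = f(f(f(e, s(f(e, s(s(e))))), c), s(e)):
1. f(f(f(e, s(f(e, s(s(e))))), c), s(e))  →  f(f(c, c), s(e))   [R2 at 1.1]
2. f(f(c, c), s(e))  →  f(s(c), s(e))   [R3 at 1]
3. f(s(c), s(e))  →  c   [R1 at ε]

Reduce t₂ = e:

no — NF(t₁) = c, NF(t₂) = e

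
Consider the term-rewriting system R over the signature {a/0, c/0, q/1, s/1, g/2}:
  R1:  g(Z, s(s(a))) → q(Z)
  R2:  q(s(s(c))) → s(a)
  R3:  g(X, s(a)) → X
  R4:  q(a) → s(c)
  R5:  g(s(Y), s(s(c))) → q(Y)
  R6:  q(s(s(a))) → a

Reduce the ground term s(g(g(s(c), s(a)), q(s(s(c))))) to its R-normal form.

1. s(g(g(s(c), s(a)), q(s(s(c)))))  →  s(g(s(c), q(s(s(c)))))   [R3 at 1.1]
2. s(g(s(c), q(s(s(c)))))  →  s(g(s(c), s(a)))   [R2 at 1.2]
3. s(g(s(c), s(a)))  →  s(s(c))   [R3 at 1]

s(s(c))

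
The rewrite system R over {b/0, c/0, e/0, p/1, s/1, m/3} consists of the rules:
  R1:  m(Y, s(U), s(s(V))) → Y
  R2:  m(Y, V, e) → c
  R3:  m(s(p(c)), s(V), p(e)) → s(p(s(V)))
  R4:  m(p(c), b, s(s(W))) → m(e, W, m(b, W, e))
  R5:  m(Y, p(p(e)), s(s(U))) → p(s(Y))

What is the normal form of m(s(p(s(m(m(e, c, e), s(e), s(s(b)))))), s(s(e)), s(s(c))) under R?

s(p(s(c)))

1. m(s(p(s(m(m(e, c, e), s(e), s(s(b)))))), s(s(e)), s(s(c)))  →  s(p(s(m(m(e, c, e), s(e), s(s(b))))))   [R1 at ε]
2. s(p(s(m(m(e, c, e), s(e), s(s(b))))))  →  s(p(s(m(e, c, e))))   [R1 at 1.1.1]
3. s(p(s(m(e, c, e))))  →  s(p(s(c)))   [R2 at 1.1.1]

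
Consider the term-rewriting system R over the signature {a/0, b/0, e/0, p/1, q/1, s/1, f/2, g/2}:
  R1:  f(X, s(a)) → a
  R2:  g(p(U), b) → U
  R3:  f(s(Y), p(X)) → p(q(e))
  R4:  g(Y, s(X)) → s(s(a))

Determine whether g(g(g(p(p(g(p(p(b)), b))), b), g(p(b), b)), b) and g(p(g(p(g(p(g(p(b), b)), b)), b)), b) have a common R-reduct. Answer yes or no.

Reduce t₁ = g(g(g(p(p(g(p(p(b)), b))), b), g(p(b), b)), b):
1. g(g(g(p(p(g(p(p(b)), b))), b), g(p(b), b)), b)  →  g(g(p(g(p(p(b)), b)), g(p(b), b)), b)   [R2 at 1.1]
2. g(g(p(g(p(p(b)), b)), g(p(b), b)), b)  →  g(g(p(p(b)), g(p(b), b)), b)   [R2 at 1.1.1]
3. g(g(p(p(b)), g(p(b), b)), b)  →  g(g(p(p(b)), b), b)   [R2 at 1.2]
4. g(g(p(p(b)), b), b)  →  g(p(b), b)   [R2 at 1]
5. g(p(b), b)  →  b   [R2 at ε]

Reduce t₂ = g(p(g(p(g(p(g(p(b), b)), b)), b)), b):
1. g(p(g(p(g(p(g(p(b), b)), b)), b)), b)  →  g(p(g(p(g(p(b), b)), b)), b)   [R2 at ε]
2. g(p(g(p(g(p(b), b)), b)), b)  →  g(p(g(p(b), b)), b)   [R2 at ε]
3. g(p(g(p(b), b)), b)  →  g(p(b), b)   [R2 at ε]
4. g(p(b), b)  →  b   [R2 at ε]

yes — NF(t₁) = b, NF(t₂) = b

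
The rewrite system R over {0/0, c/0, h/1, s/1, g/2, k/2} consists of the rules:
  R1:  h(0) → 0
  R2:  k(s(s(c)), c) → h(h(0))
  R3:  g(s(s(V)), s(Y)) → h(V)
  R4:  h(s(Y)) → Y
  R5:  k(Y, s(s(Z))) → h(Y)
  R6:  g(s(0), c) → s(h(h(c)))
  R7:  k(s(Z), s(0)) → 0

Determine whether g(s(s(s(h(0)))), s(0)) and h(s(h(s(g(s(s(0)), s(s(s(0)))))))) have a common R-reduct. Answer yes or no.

Reduce t₁ = g(s(s(s(h(0)))), s(0)):
1. g(s(s(s(h(0)))), s(0))  →  h(s(h(0)))   [R3 at ε]
2. h(s(h(0)))  →  h(0)   [R4 at ε]
3. h(0)  →  0   [R1 at ε]

Reduce t₂ = h(s(h(s(g(s(s(0)), s(s(s(0)))))))):
1. h(s(h(s(g(s(s(0)), s(s(s(0))))))))  →  h(s(g(s(s(0)), s(s(s(0))))))   [R4 at ε]
2. h(s(g(s(s(0)), s(s(s(0))))))  →  g(s(s(0)), s(s(s(0))))   [R4 at ε]
3. g(s(s(0)), s(s(s(0))))  →  h(0)   [R3 at ε]
4. h(0)  →  0   [R1 at ε]

yes — NF(t₁) = 0, NF(t₂) = 0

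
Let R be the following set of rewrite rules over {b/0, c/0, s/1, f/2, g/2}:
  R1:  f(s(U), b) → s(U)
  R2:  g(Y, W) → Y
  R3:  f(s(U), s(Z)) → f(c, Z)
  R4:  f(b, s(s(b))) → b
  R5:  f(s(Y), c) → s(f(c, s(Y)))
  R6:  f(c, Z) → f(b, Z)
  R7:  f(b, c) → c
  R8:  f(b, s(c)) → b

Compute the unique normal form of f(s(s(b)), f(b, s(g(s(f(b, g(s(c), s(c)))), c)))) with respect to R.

1. f(s(s(b)), f(b, s(g(s(f(b, g(s(c), s(c)))), c))))  →  f(s(s(b)), f(b, s(s(f(b, g(s(c), s(c)))))))   [R2 at 2.2.1]
2. f(s(s(b)), f(b, s(s(f(b, g(s(c), s(c)))))))  →  f(s(s(b)), f(b, s(s(f(b, s(c))))))   [R2 at 2.2.1.1.2]
3. f(s(s(b)), f(b, s(s(f(b, s(c))))))  →  f(s(s(b)), f(b, s(s(b))))   [R8 at 2.2.1.1]
4. f(s(s(b)), f(b, s(s(b))))  →  f(s(s(b)), b)   [R4 at 2]
5. f(s(s(b)), b)  →  s(s(b))   [R1 at ε]

s(s(b))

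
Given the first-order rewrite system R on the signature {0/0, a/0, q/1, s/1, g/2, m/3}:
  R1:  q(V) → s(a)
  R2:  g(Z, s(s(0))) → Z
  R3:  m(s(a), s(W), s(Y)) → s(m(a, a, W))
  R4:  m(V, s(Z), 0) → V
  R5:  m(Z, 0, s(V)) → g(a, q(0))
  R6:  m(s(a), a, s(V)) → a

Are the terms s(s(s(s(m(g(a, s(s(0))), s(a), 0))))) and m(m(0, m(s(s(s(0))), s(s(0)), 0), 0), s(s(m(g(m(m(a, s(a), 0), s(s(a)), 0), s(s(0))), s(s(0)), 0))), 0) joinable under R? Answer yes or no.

no — NF(t₁) = s(s(s(s(a)))), NF(t₂) = 0

Reduce t₁ = s(s(s(s(m(g(a, s(s(0))), s(a), 0))))):
1. s(s(s(s(m(g(a, s(s(0))), s(a), 0)))))  →  s(s(s(s(g(a, s(s(0)))))))   [R4 at 1.1.1.1]
2. s(s(s(s(g(a, s(s(0)))))))  →  s(s(s(s(a))))   [R2 at 1.1.1.1]

Reduce t₂ = m(m(0, m(s(s(s(0))), s(s(0)), 0), 0), s(s(m(g(m(m(a, s(a), 0), s(s(a)), 0), s(s(0))), s(s(0)), 0))), 0):
1. m(m(0, m(s(s(s(0))), s(s(0)), 0), 0), s(s(m(g(m(m(a, s(a), 0), s(s(a)), 0), s(s(0))), s(s(0)), 0))), 0)  →  m(0, m(s(s(s(0))), s(s(0)), 0), 0)   [R4 at ε]
2. m(0, m(s(s(s(0))), s(s(0)), 0), 0)  →  m(0, s(s(s(0))), 0)   [R4 at 2]
3. m(0, s(s(s(0))), 0)  →  0   [R4 at ε]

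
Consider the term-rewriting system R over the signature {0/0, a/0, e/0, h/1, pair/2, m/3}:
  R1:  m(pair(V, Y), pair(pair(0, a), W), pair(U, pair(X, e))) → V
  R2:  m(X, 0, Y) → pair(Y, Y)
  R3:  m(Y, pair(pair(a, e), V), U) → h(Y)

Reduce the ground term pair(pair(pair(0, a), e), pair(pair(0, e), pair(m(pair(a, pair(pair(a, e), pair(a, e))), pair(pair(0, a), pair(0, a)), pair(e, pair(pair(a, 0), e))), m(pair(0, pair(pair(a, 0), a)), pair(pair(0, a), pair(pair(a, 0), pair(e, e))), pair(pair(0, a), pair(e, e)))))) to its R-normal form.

pair(pair(pair(0, a), e), pair(pair(0, e), pair(a, 0)))

1. pair(pair(pair(0, a), e), pair(pair(0, e), pair(m(pair(a, pair(pair(a, e), pair(a, e))), pair(pair(0, a), pair(0, a)), pair(e, pair(pair(a, 0), e))), m(pair(0, pair(pair(a, 0), a)), pair(pair(0, a), pair(pair(a, 0), pair(e, e))), pair(pair(0, a), pair(e, e))))))  →  pair(pair(pair(0, a), e), pair(pair(0, e), pair(a, m(pair(0, pair(pair(a, 0), a)), pair(pair(0, a), pair(pair(a, 0), pair(e, e))), pair(pair(0, a), pair(e, e))))))   [R1 at 2.2.1]
2. pair(pair(pair(0, a), e), pair(pair(0, e), pair(a, m(pair(0, pair(pair(a, 0), a)), pair(pair(0, a), pair(pair(a, 0), pair(e, e))), pair(pair(0, a), pair(e, e))))))  →  pair(pair(pair(0, a), e), pair(pair(0, e), pair(a, 0)))   [R1 at 2.2.2]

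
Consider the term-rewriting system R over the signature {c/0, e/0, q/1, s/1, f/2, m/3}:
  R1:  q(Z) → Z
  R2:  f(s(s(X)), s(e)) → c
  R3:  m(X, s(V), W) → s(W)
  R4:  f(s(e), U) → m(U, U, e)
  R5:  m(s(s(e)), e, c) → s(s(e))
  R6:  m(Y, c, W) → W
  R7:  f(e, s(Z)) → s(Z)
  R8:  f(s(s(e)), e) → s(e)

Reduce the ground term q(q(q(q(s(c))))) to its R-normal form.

1. q(q(q(q(s(c)))))  →  q(q(q(s(c))))   [R1 at ε]
2. q(q(q(s(c))))  →  q(q(s(c)))   [R1 at ε]
3. q(q(s(c)))  →  q(s(c))   [R1 at ε]
4. q(s(c))  →  s(c)   [R1 at ε]

s(c)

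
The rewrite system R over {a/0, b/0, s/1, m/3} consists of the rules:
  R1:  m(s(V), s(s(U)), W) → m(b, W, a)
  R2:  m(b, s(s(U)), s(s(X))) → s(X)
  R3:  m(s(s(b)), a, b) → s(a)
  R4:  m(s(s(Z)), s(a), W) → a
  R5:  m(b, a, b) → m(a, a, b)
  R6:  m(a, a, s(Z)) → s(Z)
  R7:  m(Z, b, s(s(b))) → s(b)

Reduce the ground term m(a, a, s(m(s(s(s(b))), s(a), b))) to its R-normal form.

1. m(a, a, s(m(s(s(s(b))), s(a), b)))  →  s(m(s(s(s(b))), s(a), b))   [R6 at ε]
2. s(m(s(s(s(b))), s(a), b))  →  s(a)   [R4 at 1]

s(a)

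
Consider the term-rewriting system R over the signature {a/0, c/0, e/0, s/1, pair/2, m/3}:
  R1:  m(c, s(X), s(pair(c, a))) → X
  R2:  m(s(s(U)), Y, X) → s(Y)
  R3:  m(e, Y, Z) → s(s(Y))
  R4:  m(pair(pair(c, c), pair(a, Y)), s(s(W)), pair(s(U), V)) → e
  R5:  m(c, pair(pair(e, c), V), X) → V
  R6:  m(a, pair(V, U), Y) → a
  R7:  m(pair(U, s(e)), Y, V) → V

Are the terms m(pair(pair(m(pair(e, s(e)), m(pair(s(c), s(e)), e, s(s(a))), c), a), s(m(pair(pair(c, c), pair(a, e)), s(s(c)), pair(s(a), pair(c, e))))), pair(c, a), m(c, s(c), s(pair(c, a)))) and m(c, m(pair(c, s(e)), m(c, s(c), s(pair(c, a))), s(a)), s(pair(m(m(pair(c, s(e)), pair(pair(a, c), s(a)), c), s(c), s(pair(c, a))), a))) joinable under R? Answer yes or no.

no — NF(t₁) = c, NF(t₂) = a

Reduce t₁ = m(pair(pair(m(pair(e, s(e)), m(pair(s(c), s(e)), e, s(s(a))), c), a), s(m(pair(pair(c, c), pair(a, e)), s(s(c)), pair(s(a), pair(c, e))))), pair(c, a), m(c, s(c), s(pair(c, a)))):
1. m(pair(pair(m(pair(e, s(e)), m(pair(s(c), s(e)), e, s(s(a))), c), a), s(m(pair(pair(c, c), pair(a, e)), s(s(c)), pair(s(a), pair(c, e))))), pair(c, a), m(c, s(c), s(pair(c, a))))  →  m(pair(pair(c, a), s(m(pair(pair(c, c), pair(a, e)), s(s(c)), pair(s(a), pair(c, e))))), pair(c, a), m(c, s(c), s(pair(c, a))))   [R7 at 1.1.1]
2. m(pair(pair(c, a), s(m(pair(pair(c, c), pair(a, e)), s(s(c)), pair(s(a), pair(c, e))))), pair(c, a), m(c, s(c), s(pair(c, a))))  →  m(pair(pair(c, a), s(e)), pair(c, a), m(c, s(c), s(pair(c, a))))   [R4 at 1.2.1]
3. m(pair(pair(c, a), s(e)), pair(c, a), m(c, s(c), s(pair(c, a))))  →  m(c, s(c), s(pair(c, a)))   [R7 at ε]
4. m(c, s(c), s(pair(c, a)))  →  c   [R1 at ε]

Reduce t₂ = m(c, m(pair(c, s(e)), m(c, s(c), s(pair(c, a))), s(a)), s(pair(m(m(pair(c, s(e)), pair(pair(a, c), s(a)), c), s(c), s(pair(c, a))), a))):
1. m(c, m(pair(c, s(e)), m(c, s(c), s(pair(c, a))), s(a)), s(pair(m(m(pair(c, s(e)), pair(pair(a, c), s(a)), c), s(c), s(pair(c, a))), a)))  →  m(c, s(a), s(pair(m(m(pair(c, s(e)), pair(pair(a, c), s(a)), c), s(c), s(pair(c, a))), a)))   [R7 at 2]
2. m(c, s(a), s(pair(m(m(pair(c, s(e)), pair(pair(a, c), s(a)), c), s(c), s(pair(c, a))), a)))  →  m(c, s(a), s(pair(m(c, s(c), s(pair(c, a))), a)))   [R7 at 3.1.1.1]
3. m(c, s(a), s(pair(m(c, s(c), s(pair(c, a))), a)))  →  m(c, s(a), s(pair(c, a)))   [R1 at 3.1.1]
4. m(c, s(a), s(pair(c, a)))  →  a   [R1 at ε]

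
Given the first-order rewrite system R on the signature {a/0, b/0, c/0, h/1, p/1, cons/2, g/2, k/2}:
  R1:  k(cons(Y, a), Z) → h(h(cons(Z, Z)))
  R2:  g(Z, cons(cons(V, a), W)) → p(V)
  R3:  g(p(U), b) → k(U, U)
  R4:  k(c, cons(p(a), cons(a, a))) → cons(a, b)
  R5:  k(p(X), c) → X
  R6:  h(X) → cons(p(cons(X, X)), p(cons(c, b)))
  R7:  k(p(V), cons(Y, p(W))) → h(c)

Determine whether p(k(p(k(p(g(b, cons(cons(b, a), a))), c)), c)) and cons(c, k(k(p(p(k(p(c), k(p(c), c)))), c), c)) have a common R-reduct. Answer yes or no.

no — NF(t₁) = p(p(b)), NF(t₂) = cons(c, c)

Reduce t₁ = p(k(p(k(p(g(b, cons(cons(b, a), a))), c)), c)):
1. p(k(p(k(p(g(b, cons(cons(b, a), a))), c)), c))  →  p(k(p(g(b, cons(cons(b, a), a))), c))   [R5 at 1]
2. p(k(p(g(b, cons(cons(b, a), a))), c))  →  p(g(b, cons(cons(b, a), a)))   [R5 at 1]
3. p(g(b, cons(cons(b, a), a)))  →  p(p(b))   [R2 at 1]

Reduce t₂ = cons(c, k(k(p(p(k(p(c), k(p(c), c)))), c), c)):
1. cons(c, k(k(p(p(k(p(c), k(p(c), c)))), c), c))  →  cons(c, k(p(k(p(c), k(p(c), c))), c))   [R5 at 2.1]
2. cons(c, k(p(k(p(c), k(p(c), c))), c))  →  cons(c, k(p(c), k(p(c), c)))   [R5 at 2]
3. cons(c, k(p(c), k(p(c), c)))  →  cons(c, k(p(c), c))   [R5 at 2.2]
4. cons(c, k(p(c), c))  →  cons(c, c)   [R5 at 2]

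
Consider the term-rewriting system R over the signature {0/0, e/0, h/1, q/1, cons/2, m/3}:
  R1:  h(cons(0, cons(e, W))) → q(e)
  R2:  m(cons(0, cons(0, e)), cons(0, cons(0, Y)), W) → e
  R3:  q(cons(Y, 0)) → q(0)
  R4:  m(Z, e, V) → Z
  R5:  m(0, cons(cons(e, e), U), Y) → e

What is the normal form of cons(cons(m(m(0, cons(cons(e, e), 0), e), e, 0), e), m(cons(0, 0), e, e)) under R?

cons(cons(e, e), cons(0, 0))

1. cons(cons(m(m(0, cons(cons(e, e), 0), e), e, 0), e), m(cons(0, 0), e, e))  →  cons(cons(m(0, cons(cons(e, e), 0), e), e), m(cons(0, 0), e, e))   [R4 at 1.1]
2. cons(cons(m(0, cons(cons(e, e), 0), e), e), m(cons(0, 0), e, e))  →  cons(cons(e, e), m(cons(0, 0), e, e))   [R5 at 1.1]
3. cons(cons(e, e), m(cons(0, 0), e, e))  →  cons(cons(e, e), cons(0, 0))   [R4 at 2]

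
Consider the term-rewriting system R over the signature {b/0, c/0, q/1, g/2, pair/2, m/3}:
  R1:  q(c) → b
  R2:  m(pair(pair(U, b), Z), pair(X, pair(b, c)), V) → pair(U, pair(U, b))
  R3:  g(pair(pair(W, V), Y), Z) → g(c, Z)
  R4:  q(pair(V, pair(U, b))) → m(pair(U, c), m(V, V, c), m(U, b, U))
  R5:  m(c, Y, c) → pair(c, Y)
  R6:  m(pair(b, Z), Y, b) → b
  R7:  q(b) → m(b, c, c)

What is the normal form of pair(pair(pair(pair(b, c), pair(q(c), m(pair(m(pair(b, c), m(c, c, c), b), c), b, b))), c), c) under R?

pair(pair(pair(pair(b, c), pair(b, b)), c), c)

1. pair(pair(pair(pair(b, c), pair(q(c), m(pair(m(pair(b, c), m(c, c, c), b), c), b, b))), c), c)  →  pair(pair(pair(pair(b, c), pair(b, m(pair(m(pair(b, c), m(c, c, c), b), c), b, b))), c), c)   [R1 at 1.1.2.1]
2. pair(pair(pair(pair(b, c), pair(b, m(pair(m(pair(b, c), m(c, c, c), b), c), b, b))), c), c)  →  pair(pair(pair(pair(b, c), pair(b, m(pair(b, c), b, b))), c), c)   [R6 at 1.1.2.2.1.1]
3. pair(pair(pair(pair(b, c), pair(b, m(pair(b, c), b, b))), c), c)  →  pair(pair(pair(pair(b, c), pair(b, b)), c), c)   [R6 at 1.1.2.2]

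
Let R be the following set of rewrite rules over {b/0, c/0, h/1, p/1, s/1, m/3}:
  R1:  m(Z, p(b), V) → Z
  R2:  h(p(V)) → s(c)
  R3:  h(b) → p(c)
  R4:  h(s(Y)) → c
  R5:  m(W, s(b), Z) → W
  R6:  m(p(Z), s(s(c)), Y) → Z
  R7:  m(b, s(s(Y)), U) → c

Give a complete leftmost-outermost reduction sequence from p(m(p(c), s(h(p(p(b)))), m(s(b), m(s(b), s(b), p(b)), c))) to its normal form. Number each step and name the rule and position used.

p(c)

1. p(m(p(c), s(h(p(p(b)))), m(s(b), m(s(b), s(b), p(b)), c)))  →  p(m(p(c), s(s(c)), m(s(b), m(s(b), s(b), p(b)), c)))   [R2 at 1.2.1]
2. p(m(p(c), s(s(c)), m(s(b), m(s(b), s(b), p(b)), c)))  →  p(c)   [R6 at 1]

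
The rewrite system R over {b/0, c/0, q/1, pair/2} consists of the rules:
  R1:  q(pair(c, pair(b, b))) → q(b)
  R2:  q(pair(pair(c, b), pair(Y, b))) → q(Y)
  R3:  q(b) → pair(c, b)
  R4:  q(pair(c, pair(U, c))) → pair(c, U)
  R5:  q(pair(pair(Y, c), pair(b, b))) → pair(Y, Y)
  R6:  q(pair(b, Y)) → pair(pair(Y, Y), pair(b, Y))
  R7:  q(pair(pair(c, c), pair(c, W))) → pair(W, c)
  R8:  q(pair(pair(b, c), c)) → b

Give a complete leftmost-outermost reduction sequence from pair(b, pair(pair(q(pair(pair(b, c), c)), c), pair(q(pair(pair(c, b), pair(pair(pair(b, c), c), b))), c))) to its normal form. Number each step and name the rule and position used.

1. pair(b, pair(pair(q(pair(pair(b, c), c)), c), pair(q(pair(pair(c, b), pair(pair(pair(b, c), c), b))), c)))  →  pair(b, pair(pair(b, c), pair(q(pair(pair(c, b), pair(pair(pair(b, c), c), b))), c)))   [R8 at 2.1.1]
2. pair(b, pair(pair(b, c), pair(q(pair(pair(c, b), pair(pair(pair(b, c), c), b))), c)))  →  pair(b, pair(pair(b, c), pair(q(pair(pair(b, c), c)), c)))   [R2 at 2.2.1]
3. pair(b, pair(pair(b, c), pair(q(pair(pair(b, c), c)), c)))  →  pair(b, pair(pair(b, c), pair(b, c)))   [R8 at 2.2.1]

pair(b, pair(pair(b, c), pair(b, c)))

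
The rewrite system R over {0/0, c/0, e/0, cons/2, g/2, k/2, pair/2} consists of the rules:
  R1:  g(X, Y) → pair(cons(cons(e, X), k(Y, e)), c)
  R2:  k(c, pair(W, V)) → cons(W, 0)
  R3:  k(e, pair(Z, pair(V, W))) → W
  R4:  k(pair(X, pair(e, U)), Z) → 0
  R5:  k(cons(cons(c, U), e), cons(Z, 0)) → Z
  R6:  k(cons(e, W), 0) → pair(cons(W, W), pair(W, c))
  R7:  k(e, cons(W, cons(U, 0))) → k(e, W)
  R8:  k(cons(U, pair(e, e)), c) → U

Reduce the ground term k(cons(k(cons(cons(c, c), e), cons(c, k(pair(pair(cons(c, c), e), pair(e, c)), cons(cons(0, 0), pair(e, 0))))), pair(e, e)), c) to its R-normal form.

c

1. k(cons(k(cons(cons(c, c), e), cons(c, k(pair(pair(cons(c, c), e), pair(e, c)), cons(cons(0, 0), pair(e, 0))))), pair(e, e)), c)  →  k(cons(cons(c, c), e), cons(c, k(pair(pair(cons(c, c), e), pair(e, c)), cons(cons(0, 0), pair(e, 0)))))   [R8 at ε]
2. k(cons(cons(c, c), e), cons(c, k(pair(pair(cons(c, c), e), pair(e, c)), cons(cons(0, 0), pair(e, 0)))))  →  k(cons(cons(c, c), e), cons(c, 0))   [R4 at 2.2]
3. k(cons(cons(c, c), e), cons(c, 0))  →  c   [R5 at ε]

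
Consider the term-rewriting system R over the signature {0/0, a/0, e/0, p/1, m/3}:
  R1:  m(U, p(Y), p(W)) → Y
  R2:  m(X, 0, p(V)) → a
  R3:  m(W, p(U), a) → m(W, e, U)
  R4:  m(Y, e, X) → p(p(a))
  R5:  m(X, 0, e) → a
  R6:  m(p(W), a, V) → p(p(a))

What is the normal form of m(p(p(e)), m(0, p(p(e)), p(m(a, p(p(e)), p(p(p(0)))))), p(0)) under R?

e

1. m(p(p(e)), m(0, p(p(e)), p(m(a, p(p(e)), p(p(p(0)))))), p(0))  →  m(p(p(e)), p(e), p(0))   [R1 at 2]
2. m(p(p(e)), p(e), p(0))  →  e   [R1 at ε]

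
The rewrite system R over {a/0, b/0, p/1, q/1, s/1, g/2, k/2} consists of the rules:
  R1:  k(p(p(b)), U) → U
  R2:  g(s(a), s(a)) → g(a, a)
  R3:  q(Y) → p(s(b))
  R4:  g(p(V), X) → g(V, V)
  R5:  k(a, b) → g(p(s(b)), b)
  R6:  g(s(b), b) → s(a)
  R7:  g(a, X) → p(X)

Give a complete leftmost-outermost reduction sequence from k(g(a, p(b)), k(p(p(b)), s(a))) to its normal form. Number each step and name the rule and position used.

s(a)

1. k(g(a, p(b)), k(p(p(b)), s(a)))  →  k(p(p(b)), k(p(p(b)), s(a)))   [R7 at 1]
2. k(p(p(b)), k(p(p(b)), s(a)))  →  k(p(p(b)), s(a))   [R1 at ε]
3. k(p(p(b)), s(a))  →  s(a)   [R1 at ε]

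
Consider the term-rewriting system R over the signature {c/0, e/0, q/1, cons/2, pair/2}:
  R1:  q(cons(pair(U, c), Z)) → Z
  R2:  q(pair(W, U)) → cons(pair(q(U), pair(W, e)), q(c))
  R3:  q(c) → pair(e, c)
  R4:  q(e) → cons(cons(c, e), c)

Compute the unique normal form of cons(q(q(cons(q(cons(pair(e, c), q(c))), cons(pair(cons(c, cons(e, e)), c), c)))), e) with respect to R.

cons(c, e)

1. cons(q(q(cons(q(cons(pair(e, c), q(c))), cons(pair(cons(c, cons(e, e)), c), c)))), e)  →  cons(q(q(cons(q(c), cons(pair(cons(c, cons(e, e)), c), c)))), e)   [R1 at 1.1.1.1]
2. cons(q(q(cons(q(c), cons(pair(cons(c, cons(e, e)), c), c)))), e)  →  cons(q(q(cons(pair(e, c), cons(pair(cons(c, cons(e, e)), c), c)))), e)   [R3 at 1.1.1.1]
3. cons(q(q(cons(pair(e, c), cons(pair(cons(c, cons(e, e)), c), c)))), e)  →  cons(q(cons(pair(cons(c, cons(e, e)), c), c)), e)   [R1 at 1.1]
4. cons(q(cons(pair(cons(c, cons(e, e)), c), c)), e)  →  cons(c, e)   [R1 at 1]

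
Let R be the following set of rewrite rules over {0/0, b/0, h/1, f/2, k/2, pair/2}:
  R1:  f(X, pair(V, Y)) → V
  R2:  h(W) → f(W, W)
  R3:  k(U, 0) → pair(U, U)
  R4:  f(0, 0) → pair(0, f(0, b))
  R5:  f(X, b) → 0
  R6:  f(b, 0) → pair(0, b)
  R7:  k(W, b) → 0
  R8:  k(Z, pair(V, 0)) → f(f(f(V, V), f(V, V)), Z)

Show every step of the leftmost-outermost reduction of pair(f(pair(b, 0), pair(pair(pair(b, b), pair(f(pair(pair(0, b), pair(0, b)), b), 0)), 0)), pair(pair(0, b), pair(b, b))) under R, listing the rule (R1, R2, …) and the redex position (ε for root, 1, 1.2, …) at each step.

1. pair(f(pair(b, 0), pair(pair(pair(b, b), pair(f(pair(pair(0, b), pair(0, b)), b), 0)), 0)), pair(pair(0, b), pair(b, b)))  →  pair(pair(pair(b, b), pair(f(pair(pair(0, b), pair(0, b)), b), 0)), pair(pair(0, b), pair(b, b)))   [R1 at 1]
2. pair(pair(pair(b, b), pair(f(pair(pair(0, b), pair(0, b)), b), 0)), pair(pair(0, b), pair(b, b)))  →  pair(pair(pair(b, b), pair(0, 0)), pair(pair(0, b), pair(b, b)))   [R5 at 1.2.1]

pair(pair(pair(b, b), pair(0, 0)), pair(pair(0, b), pair(b, b)))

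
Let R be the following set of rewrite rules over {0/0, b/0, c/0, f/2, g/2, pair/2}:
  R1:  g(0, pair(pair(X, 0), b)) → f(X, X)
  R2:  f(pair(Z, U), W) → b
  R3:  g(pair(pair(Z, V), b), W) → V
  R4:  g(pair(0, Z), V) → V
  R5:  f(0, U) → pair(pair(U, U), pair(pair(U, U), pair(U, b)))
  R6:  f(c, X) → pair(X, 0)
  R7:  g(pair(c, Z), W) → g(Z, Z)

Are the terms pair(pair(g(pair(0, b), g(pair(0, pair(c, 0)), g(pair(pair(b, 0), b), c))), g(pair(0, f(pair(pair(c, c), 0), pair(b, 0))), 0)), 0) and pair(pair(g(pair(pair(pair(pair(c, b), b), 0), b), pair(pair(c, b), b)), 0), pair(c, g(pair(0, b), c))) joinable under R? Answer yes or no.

Reduce t₁ = pair(pair(g(pair(0, b), g(pair(0, pair(c, 0)), g(pair(pair(b, 0), b), c))), g(pair(0, f(pair(pair(c, c), 0), pair(b, 0))), 0)), 0):
1. pair(pair(g(pair(0, b), g(pair(0, pair(c, 0)), g(pair(pair(b, 0), b), c))), g(pair(0, f(pair(pair(c, c), 0), pair(b, 0))), 0)), 0)  →  pair(pair(g(pair(0, pair(c, 0)), g(pair(pair(b, 0), b), c)), g(pair(0, f(pair(pair(c, c), 0), pair(b, 0))), 0)), 0)   [R4 at 1.1]
2. pair(pair(g(pair(0, pair(c, 0)), g(pair(pair(b, 0), b), c)), g(pair(0, f(pair(pair(c, c), 0), pair(b, 0))), 0)), 0)  →  pair(pair(g(pair(pair(b, 0), b), c), g(pair(0, f(pair(pair(c, c), 0), pair(b, 0))), 0)), 0)   [R4 at 1.1]
3. pair(pair(g(pair(pair(b, 0), b), c), g(pair(0, f(pair(pair(c, c), 0), pair(b, 0))), 0)), 0)  →  pair(pair(0, g(pair(0, f(pair(pair(c, c), 0), pair(b, 0))), 0)), 0)   [R3 at 1.1]
4. pair(pair(0, g(pair(0, f(pair(pair(c, c), 0), pair(b, 0))), 0)), 0)  →  pair(pair(0, 0), 0)   [R4 at 1.2]

Reduce t₂ = pair(pair(g(pair(pair(pair(pair(c, b), b), 0), b), pair(pair(c, b), b)), 0), pair(c, g(pair(0, b), c))):
1. pair(pair(g(pair(pair(pair(pair(c, b), b), 0), b), pair(pair(c, b), b)), 0), pair(c, g(pair(0, b), c)))  →  pair(pair(0, 0), pair(c, g(pair(0, b), c)))   [R3 at 1.1]
2. pair(pair(0, 0), pair(c, g(pair(0, b), c)))  →  pair(pair(0, 0), pair(c, c))   [R4 at 2.2]

no — NF(t₁) = pair(pair(0, 0), 0), NF(t₂) = pair(pair(0, 0), pair(c, c))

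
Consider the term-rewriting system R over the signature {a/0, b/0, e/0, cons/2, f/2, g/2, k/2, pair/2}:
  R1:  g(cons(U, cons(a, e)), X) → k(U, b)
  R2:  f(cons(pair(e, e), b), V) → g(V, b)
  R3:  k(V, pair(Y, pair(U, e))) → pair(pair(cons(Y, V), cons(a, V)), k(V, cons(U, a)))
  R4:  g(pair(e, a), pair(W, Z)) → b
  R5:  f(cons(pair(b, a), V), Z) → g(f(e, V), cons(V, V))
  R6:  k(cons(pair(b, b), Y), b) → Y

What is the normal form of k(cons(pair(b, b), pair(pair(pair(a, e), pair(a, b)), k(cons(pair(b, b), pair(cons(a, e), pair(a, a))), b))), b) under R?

pair(pair(pair(a, e), pair(a, b)), pair(cons(a, e), pair(a, a)))

1. k(cons(pair(b, b), pair(pair(pair(a, e), pair(a, b)), k(cons(pair(b, b), pair(cons(a, e), pair(a, a))), b))), b)  →  pair(pair(pair(a, e), pair(a, b)), k(cons(pair(b, b), pair(cons(a, e), pair(a, a))), b))   [R6 at ε]
2. pair(pair(pair(a, e), pair(a, b)), k(cons(pair(b, b), pair(cons(a, e), pair(a, a))), b))  →  pair(pair(pair(a, e), pair(a, b)), pair(cons(a, e), pair(a, a)))   [R6 at 2]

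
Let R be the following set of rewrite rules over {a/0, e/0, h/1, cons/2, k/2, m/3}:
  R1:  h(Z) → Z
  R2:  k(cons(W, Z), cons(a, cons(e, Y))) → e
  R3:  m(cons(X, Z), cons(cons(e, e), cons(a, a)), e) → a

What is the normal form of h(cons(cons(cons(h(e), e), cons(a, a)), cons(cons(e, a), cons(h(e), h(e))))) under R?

1. h(cons(cons(cons(h(e), e), cons(a, a)), cons(cons(e, a), cons(h(e), h(e)))))  →  cons(cons(cons(h(e), e), cons(a, a)), cons(cons(e, a), cons(h(e), h(e))))   [R1 at ε]
2. cons(cons(cons(h(e), e), cons(a, a)), cons(cons(e, a), cons(h(e), h(e))))  →  cons(cons(cons(e, e), cons(a, a)), cons(cons(e, a), cons(h(e), h(e))))   [R1 at 1.1.1]
3. cons(cons(cons(e, e), cons(a, a)), cons(cons(e, a), cons(h(e), h(e))))  →  cons(cons(cons(e, e), cons(a, a)), cons(cons(e, a), cons(e, h(e))))   [R1 at 2.2.1]
4. cons(cons(cons(e, e), cons(a, a)), cons(cons(e, a), cons(e, h(e))))  →  cons(cons(cons(e, e), cons(a, a)), cons(cons(e, a), cons(e, e)))   [R1 at 2.2.2]

cons(cons(cons(e, e), cons(a, a)), cons(cons(e, a), cons(e, e)))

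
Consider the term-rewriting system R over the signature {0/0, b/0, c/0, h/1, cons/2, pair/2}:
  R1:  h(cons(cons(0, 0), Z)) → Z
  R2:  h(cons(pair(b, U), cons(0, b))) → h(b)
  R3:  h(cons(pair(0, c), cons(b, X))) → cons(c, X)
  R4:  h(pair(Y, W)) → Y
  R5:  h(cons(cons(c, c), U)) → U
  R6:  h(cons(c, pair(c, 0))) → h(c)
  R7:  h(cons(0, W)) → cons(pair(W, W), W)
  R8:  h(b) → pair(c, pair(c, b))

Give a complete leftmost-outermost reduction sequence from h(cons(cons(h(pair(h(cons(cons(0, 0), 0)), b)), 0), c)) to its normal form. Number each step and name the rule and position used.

1. h(cons(cons(h(pair(h(cons(cons(0, 0), 0)), b)), 0), c))  →  h(cons(cons(h(cons(cons(0, 0), 0)), 0), c))   [R4 at 1.1.1]
2. h(cons(cons(h(cons(cons(0, 0), 0)), 0), c))  →  h(cons(cons(0, 0), c))   [R1 at 1.1.1]
3. h(cons(cons(0, 0), c))  →  c   [R1 at ε]

c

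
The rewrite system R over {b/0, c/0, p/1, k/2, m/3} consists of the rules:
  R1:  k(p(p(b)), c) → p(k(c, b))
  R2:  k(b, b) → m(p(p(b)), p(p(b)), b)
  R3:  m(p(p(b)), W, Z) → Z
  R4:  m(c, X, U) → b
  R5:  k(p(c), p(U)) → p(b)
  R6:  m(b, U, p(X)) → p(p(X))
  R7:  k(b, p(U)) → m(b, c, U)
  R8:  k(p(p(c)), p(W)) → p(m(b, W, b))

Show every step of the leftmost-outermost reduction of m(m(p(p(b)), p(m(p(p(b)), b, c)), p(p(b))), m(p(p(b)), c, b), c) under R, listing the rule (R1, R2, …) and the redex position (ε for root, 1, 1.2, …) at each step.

1. m(m(p(p(b)), p(m(p(p(b)), b, c)), p(p(b))), m(p(p(b)), c, b), c)  →  m(p(p(b)), m(p(p(b)), c, b), c)   [R3 at 1]
2. m(p(p(b)), m(p(p(b)), c, b), c)  →  c   [R3 at ε]

c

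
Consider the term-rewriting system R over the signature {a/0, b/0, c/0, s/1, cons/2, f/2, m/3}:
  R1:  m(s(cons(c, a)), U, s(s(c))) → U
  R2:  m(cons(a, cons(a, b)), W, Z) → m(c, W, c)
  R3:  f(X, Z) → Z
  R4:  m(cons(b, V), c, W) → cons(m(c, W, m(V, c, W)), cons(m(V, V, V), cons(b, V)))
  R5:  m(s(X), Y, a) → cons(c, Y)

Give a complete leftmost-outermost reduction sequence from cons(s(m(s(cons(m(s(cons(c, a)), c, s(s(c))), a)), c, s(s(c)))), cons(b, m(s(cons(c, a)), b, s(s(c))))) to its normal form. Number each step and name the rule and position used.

cons(s(c), cons(b, b))

1. cons(s(m(s(cons(m(s(cons(c, a)), c, s(s(c))), a)), c, s(s(c)))), cons(b, m(s(cons(c, a)), b, s(s(c)))))  →  cons(s(m(s(cons(c, a)), c, s(s(c)))), cons(b, m(s(cons(c, a)), b, s(s(c)))))   [R1 at 1.1.1.1.1]
2. cons(s(m(s(cons(c, a)), c, s(s(c)))), cons(b, m(s(cons(c, a)), b, s(s(c)))))  →  cons(s(c), cons(b, m(s(cons(c, a)), b, s(s(c)))))   [R1 at 1.1]
3. cons(s(c), cons(b, m(s(cons(c, a)), b, s(s(c)))))  →  cons(s(c), cons(b, b))   [R1 at 2.2]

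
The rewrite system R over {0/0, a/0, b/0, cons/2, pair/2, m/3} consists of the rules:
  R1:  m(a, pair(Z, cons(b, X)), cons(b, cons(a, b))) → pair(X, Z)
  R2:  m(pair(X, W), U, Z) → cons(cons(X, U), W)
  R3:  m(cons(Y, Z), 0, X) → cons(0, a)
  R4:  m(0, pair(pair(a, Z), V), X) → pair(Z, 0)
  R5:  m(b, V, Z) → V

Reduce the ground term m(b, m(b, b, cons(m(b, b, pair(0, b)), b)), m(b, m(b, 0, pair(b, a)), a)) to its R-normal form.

1. m(b, m(b, b, cons(m(b, b, pair(0, b)), b)), m(b, m(b, 0, pair(b, a)), a))  →  m(b, b, cons(m(b, b, pair(0, b)), b))   [R5 at ε]
2. m(b, b, cons(m(b, b, pair(0, b)), b))  →  b   [R5 at ε]

b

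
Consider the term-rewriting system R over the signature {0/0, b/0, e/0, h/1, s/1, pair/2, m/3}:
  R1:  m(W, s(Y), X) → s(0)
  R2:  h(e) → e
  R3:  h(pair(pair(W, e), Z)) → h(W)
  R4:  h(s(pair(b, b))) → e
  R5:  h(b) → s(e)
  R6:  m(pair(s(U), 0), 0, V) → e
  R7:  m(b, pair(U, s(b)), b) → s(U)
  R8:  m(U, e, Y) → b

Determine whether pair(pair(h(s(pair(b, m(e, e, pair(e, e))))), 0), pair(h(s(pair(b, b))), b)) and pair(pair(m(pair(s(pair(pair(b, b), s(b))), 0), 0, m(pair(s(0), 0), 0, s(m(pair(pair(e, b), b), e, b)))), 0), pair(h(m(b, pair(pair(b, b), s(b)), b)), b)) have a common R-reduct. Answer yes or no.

yes — NF(t₁) = pair(pair(e, 0), pair(e, b)), NF(t₂) = pair(pair(e, 0), pair(e, b))

Reduce t₁ = pair(pair(h(s(pair(b, m(e, e, pair(e, e))))), 0), pair(h(s(pair(b, b))), b)):
1. pair(pair(h(s(pair(b, m(e, e, pair(e, e))))), 0), pair(h(s(pair(b, b))), b))  →  pair(pair(h(s(pair(b, b))), 0), pair(h(s(pair(b, b))), b))   [R8 at 1.1.1.1.2]
2. pair(pair(h(s(pair(b, b))), 0), pair(h(s(pair(b, b))), b))  →  pair(pair(e, 0), pair(h(s(pair(b, b))), b))   [R4 at 1.1]
3. pair(pair(e, 0), pair(h(s(pair(b, b))), b))  →  pair(pair(e, 0), pair(e, b))   [R4 at 2.1]

Reduce t₂ = pair(pair(m(pair(s(pair(pair(b, b), s(b))), 0), 0, m(pair(s(0), 0), 0, s(m(pair(pair(e, b), b), e, b)))), 0), pair(h(m(b, pair(pair(b, b), s(b)), b)), b)):
1. pair(pair(m(pair(s(pair(pair(b, b), s(b))), 0), 0, m(pair(s(0), 0), 0, s(m(pair(pair(e, b), b), e, b)))), 0), pair(h(m(b, pair(pair(b, b), s(b)), b)), b))  →  pair(pair(e, 0), pair(h(m(b, pair(pair(b, b), s(b)), b)), b))   [R6 at 1.1]
2. pair(pair(e, 0), pair(h(m(b, pair(pair(b, b), s(b)), b)), b))  →  pair(pair(e, 0), pair(h(s(pair(b, b))), b))   [R7 at 2.1.1]
3. pair(pair(e, 0), pair(h(s(pair(b, b))), b))  →  pair(pair(e, 0), pair(e, b))   [R4 at 2.1]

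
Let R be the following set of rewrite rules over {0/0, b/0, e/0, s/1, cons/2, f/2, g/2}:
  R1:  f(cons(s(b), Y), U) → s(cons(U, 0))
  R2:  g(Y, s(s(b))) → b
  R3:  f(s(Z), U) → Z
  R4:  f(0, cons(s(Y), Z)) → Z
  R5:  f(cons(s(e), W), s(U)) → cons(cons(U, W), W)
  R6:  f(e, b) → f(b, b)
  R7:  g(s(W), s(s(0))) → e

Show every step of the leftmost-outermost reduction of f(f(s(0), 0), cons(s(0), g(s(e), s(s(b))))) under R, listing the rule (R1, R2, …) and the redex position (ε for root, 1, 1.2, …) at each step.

1. f(f(s(0), 0), cons(s(0), g(s(e), s(s(b)))))  →  f(0, cons(s(0), g(s(e), s(s(b)))))   [R3 at 1]
2. f(0, cons(s(0), g(s(e), s(s(b)))))  →  g(s(e), s(s(b)))   [R4 at ε]
3. g(s(e), s(s(b)))  →  b   [R2 at ε]

b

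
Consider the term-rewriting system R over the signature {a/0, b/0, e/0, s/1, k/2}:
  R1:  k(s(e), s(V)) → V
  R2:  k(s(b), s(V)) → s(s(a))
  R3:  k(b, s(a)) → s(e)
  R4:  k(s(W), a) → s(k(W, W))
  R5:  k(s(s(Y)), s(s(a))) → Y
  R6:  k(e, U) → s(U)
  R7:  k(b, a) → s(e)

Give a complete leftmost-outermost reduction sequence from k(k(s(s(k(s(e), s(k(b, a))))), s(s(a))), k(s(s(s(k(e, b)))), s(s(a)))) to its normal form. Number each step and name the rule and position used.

s(b)

1. k(k(s(s(k(s(e), s(k(b, a))))), s(s(a))), k(s(s(s(k(e, b)))), s(s(a))))  →  k(k(s(e), s(k(b, a))), k(s(s(s(k(e, b)))), s(s(a))))   [R5 at 1]
2. k(k(s(e), s(k(b, a))), k(s(s(s(k(e, b)))), s(s(a))))  →  k(k(b, a), k(s(s(s(k(e, b)))), s(s(a))))   [R1 at 1]
3. k(k(b, a), k(s(s(s(k(e, b)))), s(s(a))))  →  k(s(e), k(s(s(s(k(e, b)))), s(s(a))))   [R7 at 1]
4. k(s(e), k(s(s(s(k(e, b)))), s(s(a))))  →  k(s(e), s(k(e, b)))   [R5 at 2]
5. k(s(e), s(k(e, b)))  →  k(e, b)   [R1 at ε]
6. k(e, b)  →  s(b)   [R6 at ε]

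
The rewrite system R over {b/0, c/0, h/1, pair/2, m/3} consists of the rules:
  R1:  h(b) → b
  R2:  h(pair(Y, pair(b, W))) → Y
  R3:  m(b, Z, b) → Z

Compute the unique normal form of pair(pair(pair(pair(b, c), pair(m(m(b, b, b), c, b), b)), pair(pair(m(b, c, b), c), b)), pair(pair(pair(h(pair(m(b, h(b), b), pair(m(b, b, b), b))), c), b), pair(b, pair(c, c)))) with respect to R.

1. pair(pair(pair(pair(b, c), pair(m(m(b, b, b), c, b), b)), pair(pair(m(b, c, b), c), b)), pair(pair(pair(h(pair(m(b, h(b), b), pair(m(b, b, b), b))), c), b), pair(b, pair(c, c))))  →  pair(pair(pair(pair(b, c), pair(m(b, c, b), b)), pair(pair(m(b, c, b), c), b)), pair(pair(pair(h(pair(m(b, h(b), b), pair(m(b, b, b), b))), c), b), pair(b, pair(c, c))))   [R3 at 1.1.2.1.1]
2. pair(pair(pair(pair(b, c), pair(m(b, c, b), b)), pair(pair(m(b, c, b), c), b)), pair(pair(pair(h(pair(m(b, h(b), b), pair(m(b, b, b), b))), c), b), pair(b, pair(c, c))))  →  pair(pair(pair(pair(b, c), pair(c, b)), pair(pair(m(b, c, b), c), b)), pair(pair(pair(h(pair(m(b, h(b), b), pair(m(b, b, b), b))), c), b), pair(b, pair(c, c))))   [R3 at 1.1.2.1]
3. pair(pair(pair(pair(b, c), pair(c, b)), pair(pair(m(b, c, b), c), b)), pair(pair(pair(h(pair(m(b, h(b), b), pair(m(b, b, b), b))), c), b), pair(b, pair(c, c))))  →  pair(pair(pair(pair(b, c), pair(c, b)), pair(pair(c, c), b)), pair(pair(pair(h(pair(m(b, h(b), b), pair(m(b, b, b), b))), c), b), pair(b, pair(c, c))))   [R3 at 1.2.1.1]
4. pair(pair(pair(pair(b, c), pair(c, b)), pair(pair(c, c), b)), pair(pair(pair(h(pair(m(b, h(b), b), pair(m(b, b, b), b))), c), b), pair(b, pair(c, c))))  →  pair(pair(pair(pair(b, c), pair(c, b)), pair(pair(c, c), b)), pair(pair(pair(h(pair(h(b), pair(m(b, b, b), b))), c), b), pair(b, pair(c, c))))   [R3 at 2.1.1.1.1.1]
5. pair(pair(pair(pair(b, c), pair(c, b)), pair(pair(c, c), b)), pair(pair(pair(h(pair(h(b), pair(m(b, b, b), b))), c), b), pair(b, pair(c, c))))  →  pair(pair(pair(pair(b, c), pair(c, b)), pair(pair(c, c), b)), pair(pair(pair(h(pair(b, pair(m(b, b, b), b))), c), b), pair(b, pair(c, c))))   [R1 at 2.1.1.1.1.1]
6. pair(pair(pair(pair(b, c), pair(c, b)), pair(pair(c, c), b)), pair(pair(pair(h(pair(b, pair(m(b, b, b), b))), c), b), pair(b, pair(c, c))))  →  pair(pair(pair(pair(b, c), pair(c, b)), pair(pair(c, c), b)), pair(pair(pair(h(pair(b, pair(b, b))), c), b), pair(b, pair(c, c))))   [R3 at 2.1.1.1.1.2.1]
7. pair(pair(pair(pair(b, c), pair(c, b)), pair(pair(c, c), b)), pair(pair(pair(h(pair(b, pair(b, b))), c), b), pair(b, pair(c, c))))  →  pair(pair(pair(pair(b, c), pair(c, b)), pair(pair(c, c), b)), pair(pair(pair(b, c), b), pair(b, pair(c, c))))   [R2 at 2.1.1.1]

pair(pair(pair(pair(b, c), pair(c, b)), pair(pair(c, c), b)), pair(pair(pair(b, c), b), pair(b, pair(c, c))))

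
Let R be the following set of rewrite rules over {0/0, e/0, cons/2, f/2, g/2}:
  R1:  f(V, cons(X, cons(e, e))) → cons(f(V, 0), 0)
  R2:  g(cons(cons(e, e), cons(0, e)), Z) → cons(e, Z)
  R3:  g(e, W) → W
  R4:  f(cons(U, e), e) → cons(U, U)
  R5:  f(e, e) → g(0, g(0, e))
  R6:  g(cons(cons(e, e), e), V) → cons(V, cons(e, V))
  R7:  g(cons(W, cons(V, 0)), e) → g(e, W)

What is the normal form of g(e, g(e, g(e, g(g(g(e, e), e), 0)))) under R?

1. g(e, g(e, g(e, g(g(g(e, e), e), 0))))  →  g(e, g(e, g(g(g(e, e), e), 0)))   [R3 at ε]
2. g(e, g(e, g(g(g(e, e), e), 0)))  →  g(e, g(g(g(e, e), e), 0))   [R3 at ε]
3. g(e, g(g(g(e, e), e), 0))  →  g(g(g(e, e), e), 0)   [R3 at ε]
4. g(g(g(e, e), e), 0)  →  g(g(e, e), 0)   [R3 at 1.1]
5. g(g(e, e), 0)  →  g(e, 0)   [R3 at 1]
6. g(e, 0)  →  0   [R3 at ε]

0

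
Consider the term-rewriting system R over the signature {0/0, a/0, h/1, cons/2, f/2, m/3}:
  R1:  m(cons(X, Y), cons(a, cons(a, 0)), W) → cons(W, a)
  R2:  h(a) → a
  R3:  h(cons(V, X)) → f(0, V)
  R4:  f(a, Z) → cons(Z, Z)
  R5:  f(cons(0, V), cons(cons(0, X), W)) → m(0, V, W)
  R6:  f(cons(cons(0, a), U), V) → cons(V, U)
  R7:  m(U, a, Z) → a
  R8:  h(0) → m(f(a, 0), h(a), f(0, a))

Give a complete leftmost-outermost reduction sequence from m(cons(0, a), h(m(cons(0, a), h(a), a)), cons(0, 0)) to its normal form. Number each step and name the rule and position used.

1. m(cons(0, a), h(m(cons(0, a), h(a), a)), cons(0, 0))  →  m(cons(0, a), h(m(cons(0, a), a, a)), cons(0, 0))   [R2 at 2.1.2]
2. m(cons(0, a), h(m(cons(0, a), a, a)), cons(0, 0))  →  m(cons(0, a), h(a), cons(0, 0))   [R7 at 2.1]
3. m(cons(0, a), h(a), cons(0, 0))  →  m(cons(0, a), a, cons(0, 0))   [R2 at 2]
4. m(cons(0, a), a, cons(0, 0))  →  a   [R7 at ε]

a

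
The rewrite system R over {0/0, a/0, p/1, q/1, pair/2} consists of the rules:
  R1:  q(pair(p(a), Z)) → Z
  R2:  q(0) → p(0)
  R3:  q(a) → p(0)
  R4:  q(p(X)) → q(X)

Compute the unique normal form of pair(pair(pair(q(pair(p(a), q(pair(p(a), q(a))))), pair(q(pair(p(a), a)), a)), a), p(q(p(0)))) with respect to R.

pair(pair(pair(p(0), pair(a, a)), a), p(p(0)))

1. pair(pair(pair(q(pair(p(a), q(pair(p(a), q(a))))), pair(q(pair(p(a), a)), a)), a), p(q(p(0))))  →  pair(pair(pair(q(pair(p(a), q(a))), pair(q(pair(p(a), a)), a)), a), p(q(p(0))))   [R1 at 1.1.1]
2. pair(pair(pair(q(pair(p(a), q(a))), pair(q(pair(p(a), a)), a)), a), p(q(p(0))))  →  pair(pair(pair(q(a), pair(q(pair(p(a), a)), a)), a), p(q(p(0))))   [R1 at 1.1.1]
3. pair(pair(pair(q(a), pair(q(pair(p(a), a)), a)), a), p(q(p(0))))  →  pair(pair(pair(p(0), pair(q(pair(p(a), a)), a)), a), p(q(p(0))))   [R3 at 1.1.1]
4. pair(pair(pair(p(0), pair(q(pair(p(a), a)), a)), a), p(q(p(0))))  →  pair(pair(pair(p(0), pair(a, a)), a), p(q(p(0))))   [R1 at 1.1.2.1]
5. pair(pair(pair(p(0), pair(a, a)), a), p(q(p(0))))  →  pair(pair(pair(p(0), pair(a, a)), a), p(q(0)))   [R4 at 2.1]
6. pair(pair(pair(p(0), pair(a, a)), a), p(q(0)))  →  pair(pair(pair(p(0), pair(a, a)), a), p(p(0)))   [R2 at 2.1]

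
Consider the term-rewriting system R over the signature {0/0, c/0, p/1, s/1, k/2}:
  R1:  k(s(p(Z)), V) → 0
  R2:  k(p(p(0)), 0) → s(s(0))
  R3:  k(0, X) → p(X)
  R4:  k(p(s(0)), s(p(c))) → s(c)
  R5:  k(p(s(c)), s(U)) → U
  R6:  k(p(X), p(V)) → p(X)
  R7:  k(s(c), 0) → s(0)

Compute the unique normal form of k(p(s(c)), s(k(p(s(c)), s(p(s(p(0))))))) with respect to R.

p(s(p(0)))

1. k(p(s(c)), s(k(p(s(c)), s(p(s(p(0)))))))  →  k(p(s(c)), s(p(s(p(0)))))   [R5 at ε]
2. k(p(s(c)), s(p(s(p(0)))))  →  p(s(p(0)))   [R5 at ε]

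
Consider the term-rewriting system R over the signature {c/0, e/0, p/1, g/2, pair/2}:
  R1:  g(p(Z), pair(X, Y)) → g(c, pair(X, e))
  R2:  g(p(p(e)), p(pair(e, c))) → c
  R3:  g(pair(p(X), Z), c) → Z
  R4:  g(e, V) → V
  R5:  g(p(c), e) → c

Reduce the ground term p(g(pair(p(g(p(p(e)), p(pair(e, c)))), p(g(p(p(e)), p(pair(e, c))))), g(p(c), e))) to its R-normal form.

p(p(c))

1. p(g(pair(p(g(p(p(e)), p(pair(e, c)))), p(g(p(p(e)), p(pair(e, c))))), g(p(c), e)))  →  p(g(pair(p(c), p(g(p(p(e)), p(pair(e, c))))), g(p(c), e)))   [R2 at 1.1.1.1]
2. p(g(pair(p(c), p(g(p(p(e)), p(pair(e, c))))), g(p(c), e)))  →  p(g(pair(p(c), p(c)), g(p(c), e)))   [R2 at 1.1.2.1]
3. p(g(pair(p(c), p(c)), g(p(c), e)))  →  p(g(pair(p(c), p(c)), c))   [R5 at 1.2]
4. p(g(pair(p(c), p(c)), c))  →  p(p(c))   [R3 at 1]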